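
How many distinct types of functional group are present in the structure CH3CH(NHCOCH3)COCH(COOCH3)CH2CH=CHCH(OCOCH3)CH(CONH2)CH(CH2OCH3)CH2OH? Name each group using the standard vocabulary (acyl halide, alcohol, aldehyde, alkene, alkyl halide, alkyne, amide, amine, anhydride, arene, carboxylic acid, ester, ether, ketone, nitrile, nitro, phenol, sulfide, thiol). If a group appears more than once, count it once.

Working along the chain:
  CH(NHCOCH3): pendant –NHC(=O)CH3: N bonded to a carbonyl → amide (not amine).
  CO: –C(=O)– with carbon on both sides → ketone.
  CH(COOCH3): pendant –COOCH3: carbonyl C bonded to C and –OCH3 → ester.
  CH=CH: C=C double bond → alkene.
  CH(OCOCH3): pendant –OC(=O)CH3: an acyloxy group → ester.
  CH(CONH2): pendant –CONH2: carbonyl C bonded to C and N → amide.
  CH(CH2OCH3): pendant –CH2OCH3: C–O–C linkage → ether.
  CH2OH: –OH on an sp³ carbon → alcohol.
Distinct types present: alcohol, alkene, amide, ester, ether, ketone.

6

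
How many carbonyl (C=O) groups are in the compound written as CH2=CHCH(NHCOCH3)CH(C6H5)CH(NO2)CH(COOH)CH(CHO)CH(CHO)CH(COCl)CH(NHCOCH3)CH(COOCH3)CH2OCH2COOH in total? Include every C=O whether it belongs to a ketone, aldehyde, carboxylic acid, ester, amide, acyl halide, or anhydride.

8

CH(NHCOCH3): amide, 1 C=O (running total 1).
CH(COOH): carboxylic acid, 1 C=O (running total 2).
CH(CHO): aldehyde, 1 C=O (running total 3).
CH(CHO): aldehyde, 1 C=O (running total 4).
CH(COCl): acyl halide, 1 C=O (running total 5).
CH(NHCOCH3): amide, 1 C=O (running total 6).
CH(COOCH3): ester, 1 C=O (running total 7).
COOH: carboxylic acid, 1 C=O (running total 8).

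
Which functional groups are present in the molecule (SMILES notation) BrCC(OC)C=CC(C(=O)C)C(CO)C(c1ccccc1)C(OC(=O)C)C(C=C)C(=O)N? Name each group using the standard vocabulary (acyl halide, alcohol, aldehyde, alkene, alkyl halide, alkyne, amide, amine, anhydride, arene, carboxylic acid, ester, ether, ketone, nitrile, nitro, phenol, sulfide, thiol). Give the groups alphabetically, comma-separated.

halogen on an sp³ carbon → alkyl halide.
pendant –OCH3: C–O–C with sp³ C, no adjacent C=O → ether.
C=C double bond → alkene.
pendant –COCH3: carbonyl C bonded to two carbons → ketone.
pendant –CH2OH on an sp³ backbone C → alcohol.
pendant –C6H5: benzene ring → arene.
pendant –OC(=O)CH3: an acyloxy group → ester.
pendant –CH=CH2: C=C double bond → alkene.
–C(=O)NH2: carbonyl C bonded to C and to N → amide (the N is not a separate amine).

alcohol, alkene, alkyl halide, amide, arene, ester, ether, ketone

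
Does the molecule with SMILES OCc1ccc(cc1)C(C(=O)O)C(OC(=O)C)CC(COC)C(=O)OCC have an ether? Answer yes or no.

yes

HO– on an sp³ carbon → alcohol.
para-disubstituted benzene ring → arene.
pendant –COOH: carbonyl C bonded to C and –OH → carboxylic acid.
pendant –OC(=O)CH3: an acyloxy group → ester.
pendant –CH2OCH3: C–O–C linkage → ether.
–C(=O)OCH2CH3: carbonyl C bonded to C and to –OEt → ester.
The CH(CH2OCH3) segment supplies the ether: pendant –CH2OCH3: C–O–C linkage → ether.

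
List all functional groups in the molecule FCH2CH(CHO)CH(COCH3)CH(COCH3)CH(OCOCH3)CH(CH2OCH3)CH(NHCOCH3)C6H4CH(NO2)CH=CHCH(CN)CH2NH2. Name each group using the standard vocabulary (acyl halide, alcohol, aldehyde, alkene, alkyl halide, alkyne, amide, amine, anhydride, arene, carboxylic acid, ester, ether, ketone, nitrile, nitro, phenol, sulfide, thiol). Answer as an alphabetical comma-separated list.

Working along the chain:
  FCH2: halogen on an sp³ carbon → alkyl halide.
  CH(CHO): pendant –CHO: carbonyl C bonded to C and H → aldehyde.
  CH(COCH3): pendant –COCH3: carbonyl C bonded to two carbons → ketone.
  CH(COCH3): pendant –COCH3: carbonyl C bonded to two carbons → ketone.
  CH(OCOCH3): pendant –OC(=O)CH3: an acyloxy group → ester.
  CH(CH2OCH3): pendant –CH2OCH3: C–O–C linkage → ether.
  CH(NHCOCH3): pendant –NHC(=O)CH3: N bonded to a carbonyl → amide (not amine).
  C6H4: para-disubstituted benzene ring → arene.
  CH(NO2): –NO2 on an sp³ carbon → nitro (the N=O is not a carbonyl).
  CH=CH: C=C double bond → alkene.
  CH(CN): pendant –C≡N: nitrile.
  CH2NH2: –NH2 on an sp³ carbon with no adjacent C=O → amine.

aldehyde, alkene, alkyl halide, amide, amine, arene, ester, ether, ketone, nitrile, nitro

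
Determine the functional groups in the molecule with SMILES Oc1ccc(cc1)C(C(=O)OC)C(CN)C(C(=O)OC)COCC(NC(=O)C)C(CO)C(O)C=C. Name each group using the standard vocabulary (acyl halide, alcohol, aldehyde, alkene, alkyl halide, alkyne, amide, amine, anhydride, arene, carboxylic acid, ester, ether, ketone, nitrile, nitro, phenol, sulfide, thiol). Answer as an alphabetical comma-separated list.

–OH attached directly to an aromatic ring → phenol (not alcohol); the ring itself is an arene.
pendant –COOCH3: carbonyl C bonded to C and –OCH3 → ester.
pendant –CH2NH2: N on sp³ C, no adjacent C=O → amine.
pendant –COOCH3: carbonyl C bonded to C and –OCH3 → ester.
C–O–C with sp³ carbons on both sides and no adjacent C=O → ether.
pendant –NHC(=O)CH3: N bonded to a carbonyl → amide (not amine).
pendant –CH2OH on an sp³ backbone C → alcohol.
–OH on an sp³ carbon → alcohol (secondary).
C=C double bond → alkene.

alcohol, alkene, amide, amine, arene, ester, ether, phenol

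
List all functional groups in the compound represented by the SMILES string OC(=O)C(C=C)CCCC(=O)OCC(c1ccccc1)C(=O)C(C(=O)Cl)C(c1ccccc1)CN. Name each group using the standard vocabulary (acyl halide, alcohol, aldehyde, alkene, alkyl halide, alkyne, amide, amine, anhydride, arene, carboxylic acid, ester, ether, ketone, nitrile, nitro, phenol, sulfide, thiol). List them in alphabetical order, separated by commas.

–COOH: carbonyl C bonded to –OH and C → carboxylic acid (the –OH is not a separate alcohol).
pendant –CH=CH2: C=C double bond → alkene.
–C(=O)–O–C with C on the carbonyl side → ester.
pendant –C6H5: benzene ring → arene.
–C(=O)– with carbon on both sides → ketone.
pendant –C(=O)X: carbonyl C bonded to C and halogen → acyl halide.
pendant –C6H5: benzene ring → arene.
–NH2 on an sp³ carbon with no adjacent C=O → amine.

acyl halide, alkene, amine, arene, carboxylic acid, ester, ketone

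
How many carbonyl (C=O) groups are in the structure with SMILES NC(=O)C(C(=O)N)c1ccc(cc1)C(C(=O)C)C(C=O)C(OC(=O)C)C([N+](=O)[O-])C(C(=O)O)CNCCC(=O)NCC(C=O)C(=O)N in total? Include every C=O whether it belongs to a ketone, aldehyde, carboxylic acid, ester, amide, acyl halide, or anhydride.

9

H2NCO: amide, 1 C=O (running total 1).
CH(CONH2): amide, 1 C=O (running total 2).
CH(COCH3): ketone, 1 C=O (running total 3).
CH(CHO): aldehyde, 1 C=O (running total 4).
CH(OCOCH3): ester, 1 C=O (running total 5).
CH(COOH): carboxylic acid, 1 C=O (running total 6).
CH2CONHCH2: amide, 1 C=O (running total 7).
CH(CHO): aldehyde, 1 C=O (running total 8).
CONH2: amide, 1 C=O (running total 9).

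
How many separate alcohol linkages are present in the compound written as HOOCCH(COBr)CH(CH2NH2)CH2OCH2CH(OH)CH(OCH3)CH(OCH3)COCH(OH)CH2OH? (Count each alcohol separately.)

3

Taking each segment in turn:
  HOOC: –COOH: carbonyl C bonded to –OH and C → carboxylic acid (the –OH is not a separate alcohol).
  CH(COBr): pendant –C(=O)X: carbonyl C bonded to C and halogen → acyl halide.
  CH(CH2NH2): pendant –CH2NH2: N on sp³ C, no adjacent C=O → amine.
  CH2OCH2: C–O–C with sp³ carbons on both sides and no adjacent C=O → ether.
  CH(OH): –OH on an sp³ carbon → alcohol (secondary).
  CH(OCH3): pendant –OCH3: C–O–C with sp³ C, no adjacent C=O → ether.
  CH(OCH3): pendant –OCH3: C–O–C with sp³ C, no adjacent C=O → ether.
  CO: –C(=O)– with carbon on both sides → ketone.
  CH(OH): –OH on an sp³ carbon → alcohol (secondary).
  CH2OH: –OH on an sp³ carbon → alcohol.
Alcohol appears at: CH(OH), CH(OH), CH2OH → 3.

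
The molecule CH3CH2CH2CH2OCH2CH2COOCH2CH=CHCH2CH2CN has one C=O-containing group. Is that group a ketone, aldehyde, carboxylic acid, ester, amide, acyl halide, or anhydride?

ester

The carbonyl is in the CH2COOCH2 segment: –C(=O)–O–C with C on the carbonyl side → ester.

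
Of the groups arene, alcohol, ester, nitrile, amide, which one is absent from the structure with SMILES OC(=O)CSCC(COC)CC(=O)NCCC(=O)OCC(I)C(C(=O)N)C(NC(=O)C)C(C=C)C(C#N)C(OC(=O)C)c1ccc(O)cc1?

ester: present (CH2COOCH2 — –C(=O)–O–C with C on the carbonyl side → ester).
amide: present (CH2CONHCH2 — –C(=O)–N– linkage → amide (the N is not an amine)).
nitrile: present (CH(CN) — pendant –C≡N: nitrile).
arene: present (C6H4OH — –OH attached directly to an aromatic ring → phenol (not alcohol); the ring itself is an arene).
alcohol: absent. In HOOC, the –OH sits on a carbonyl carbon, making it part of a carboxylic acid, not an alcohol. In C6H4OH, the –OH is on an aromatic ring carbon; that is a phenol, not an alcohol.

alcohol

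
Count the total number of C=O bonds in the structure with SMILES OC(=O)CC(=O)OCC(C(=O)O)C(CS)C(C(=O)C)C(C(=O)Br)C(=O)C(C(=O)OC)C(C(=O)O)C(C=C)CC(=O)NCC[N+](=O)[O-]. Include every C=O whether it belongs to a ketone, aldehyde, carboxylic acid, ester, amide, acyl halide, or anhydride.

HOOC: carboxylic acid, 1 C=O (running total 1).
CH2COOCH2: ester, 1 C=O (running total 2).
CH(COOH): carboxylic acid, 1 C=O (running total 3).
CH(COCH3): ketone, 1 C=O (running total 4).
CH(COBr): acyl halide, 1 C=O (running total 5).
CO: ketone, 1 C=O (running total 6).
CH(COOCH3): ester, 1 C=O (running total 7).
CH(COOH): carboxylic acid, 1 C=O (running total 8).
CH2CONHCH2: amide, 1 C=O (running total 9).

9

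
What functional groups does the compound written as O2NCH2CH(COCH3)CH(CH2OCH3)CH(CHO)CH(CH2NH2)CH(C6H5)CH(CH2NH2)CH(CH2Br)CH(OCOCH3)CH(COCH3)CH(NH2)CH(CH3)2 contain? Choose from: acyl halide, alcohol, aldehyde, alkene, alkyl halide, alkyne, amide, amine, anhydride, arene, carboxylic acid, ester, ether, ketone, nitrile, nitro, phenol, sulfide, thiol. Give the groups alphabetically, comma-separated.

aldehyde, alkyl halide, amine, arene, ester, ether, ketone, nitro

Working along the chain:
  O2NCH2: –NO2 on carbon → nitro group.
  CH(COCH3): pendant –COCH3: carbonyl C bonded to two carbons → ketone.
  CH(CH2OCH3): pendant –CH2OCH3: C–O–C linkage → ether.
  CH(CHO): pendant –CHO: carbonyl C bonded to C and H → aldehyde.
  CH(CH2NH2): pendant –CH2NH2: N on sp³ C, no adjacent C=O → amine.
  CH(C6H5): pendant –C6H5: benzene ring → arene.
  CH(CH2NH2): pendant –CH2NH2: N on sp³ C, no adjacent C=O → amine.
  CH(CH2Br): pendant –CH2X: halogen on sp³ carbon → alkyl halide.
  CH(OCOCH3): pendant –OC(=O)CH3: an acyloxy group → ester.
  CH(COCH3): pendant –COCH3: carbonyl C bonded to two carbons → ketone.
  CH(NH2): –NH2 on an sp³ carbon with no adjacent C=O → amine.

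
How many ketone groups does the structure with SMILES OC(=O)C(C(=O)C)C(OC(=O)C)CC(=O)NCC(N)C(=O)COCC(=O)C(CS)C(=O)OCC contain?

3

Working along the chain:
  HOOC: –COOH: carbonyl C bonded to –OH and C → carboxylic acid (the –OH is not a separate alcohol).
  CH(COCH3): pendant –COCH3: carbonyl C bonded to two carbons → ketone.
  CH(OCOCH3): pendant –OC(=O)CH3: an acyloxy group → ester.
  CH2CONHCH2: –C(=O)–N– linkage → amide (the N is not an amine).
  CH(NH2): –NH2 on an sp³ carbon with no adjacent C=O → amine.
  CO: –C(=O)– with carbon on both sides → ketone.
  CH2OCH2: C–O–C with sp³ carbons on both sides and no adjacent C=O → ether.
  CO: –C(=O)– with carbon on both sides → ketone.
  CH(CH2SH): pendant –CH2SH → thiol.
  COOCH2CH3: –C(=O)OCH2CH3: carbonyl C bonded to C and to –OEt → ester.
Ketone appears at: CH(COCH3), CO, CO → 3.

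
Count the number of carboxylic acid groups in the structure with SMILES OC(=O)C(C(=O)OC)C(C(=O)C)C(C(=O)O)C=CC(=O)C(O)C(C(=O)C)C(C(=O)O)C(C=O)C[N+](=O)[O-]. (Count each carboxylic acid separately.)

Taking each segment in turn:
  HOOC: –COOH: carbonyl C bonded to –OH and C → carboxylic acid (the –OH is not a separate alcohol).
  CH(COOCH3): pendant –COOCH3: carbonyl C bonded to C and –OCH3 → ester.
  CH(COCH3): pendant –COCH3: carbonyl C bonded to two carbons → ketone.
  CH(COOH): pendant –COOH: carbonyl C bonded to C and –OH → carboxylic acid.
  CH=CH: C=C double bond → alkene.
  CO: –C(=O)– with carbon on both sides → ketone.
  CH(OH): –OH on an sp³ carbon → alcohol (secondary).
  CH(COCH3): pendant –COCH3: carbonyl C bonded to two carbons → ketone.
  CH(COOH): pendant –COOH: carbonyl C bonded to C and –OH → carboxylic acid.
  CH(CHO): pendant –CHO: carbonyl C bonded to C and H → aldehyde.
  CH2NO2: –NO2 on carbon → nitro group.
Carboxylic acid appears at: HOOC, CH(COOH), CH(COOH) → 3.

3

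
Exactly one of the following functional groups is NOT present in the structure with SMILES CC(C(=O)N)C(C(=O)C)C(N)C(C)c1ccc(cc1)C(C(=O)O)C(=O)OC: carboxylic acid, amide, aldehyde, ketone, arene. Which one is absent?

aldehyde

amide: present (CH(CONH2) — pendant –CONH2: carbonyl C bonded to C and N → amide).
arene: present (C6H4 — para-disubstituted benzene ring → arene).
ketone: present (CH(COCH3) — pendant –COCH3: carbonyl C bonded to two carbons → ketone).
carboxylic acid: present (CH(COOH) — pendant –COOH: carbonyl C bonded to C and –OH → carboxylic acid).
aldehyde: absent. In CH(COCH3), the carbonyl carbon is bonded to two carbons, so it is a ketone, not an aldehyde. In CH(COOH), the carbonyl carbon bears –OH, not –H, so it is a carboxylic acid.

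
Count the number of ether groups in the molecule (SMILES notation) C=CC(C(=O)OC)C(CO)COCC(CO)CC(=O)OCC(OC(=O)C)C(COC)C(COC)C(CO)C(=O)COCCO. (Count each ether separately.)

4

Reading the structure from left to right:
  CH2=CH: C=C double bond → alkene.
  CH(COOCH3): pendant –COOCH3: carbonyl C bonded to C and –OCH3 → ester.
  CH(CH2OH): pendant –CH2OH on an sp³ backbone C → alcohol.
  CH2OCH2: C–O–C with sp³ carbons on both sides and no adjacent C=O → ether.
  CH(CH2OH): pendant –CH2OH on an sp³ backbone C → alcohol.
  CH2COOCH2: –C(=O)–O–C with C on the carbonyl side → ester.
  CH(OCOCH3): pendant –OC(=O)CH3: an acyloxy group → ester.
  CH(CH2OCH3): pendant –CH2OCH3: C–O–C linkage → ether.
  CH(CH2OCH3): pendant –CH2OCH3: C–O–C linkage → ether.
  CH(CH2OH): pendant –CH2OH on an sp³ backbone C → alcohol.
  CO: –C(=O)– with carbon on both sides → ketone.
  CH2OCH2: C–O–C with sp³ carbons on both sides and no adjacent C=O → ether.
  CH2OH: –OH on an sp³ carbon → alcohol.
Ether appears at: CH2OCH2, CH(CH2OCH3), CH(CH2OCH3), CH2OCH2 → 4.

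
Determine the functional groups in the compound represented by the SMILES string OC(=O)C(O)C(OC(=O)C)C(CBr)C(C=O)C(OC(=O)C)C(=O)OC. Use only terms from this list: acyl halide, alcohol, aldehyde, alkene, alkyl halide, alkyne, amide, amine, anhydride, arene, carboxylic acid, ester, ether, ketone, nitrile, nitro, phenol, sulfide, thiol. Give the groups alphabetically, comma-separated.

alcohol, aldehyde, alkyl halide, carboxylic acid, ester

Taking each segment in turn:
  HOOC: –COOH: carbonyl C bonded to –OH and C → carboxylic acid (the –OH is not a separate alcohol).
  CH(OH): –OH on an sp³ carbon → alcohol (secondary).
  CH(OCOCH3): pendant –OC(=O)CH3: an acyloxy group → ester.
  CH(CH2Br): pendant –CH2X: halogen on sp³ carbon → alkyl halide.
  CH(CHO): pendant –CHO: carbonyl C bonded to C and H → aldehyde.
  CH(OCOCH3): pendant –OC(=O)CH3: an acyloxy group → ester.
  COOCH3: –C(=O)OCH3: carbonyl C bonded to C and to –OCH3 → ester (not ketone + ether).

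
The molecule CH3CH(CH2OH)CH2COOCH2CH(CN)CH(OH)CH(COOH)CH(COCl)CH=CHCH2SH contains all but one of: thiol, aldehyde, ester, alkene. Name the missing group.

alkene: present (CH=CH — C=C double bond → alkene).
thiol: present (CH2SH — –SH on an sp³ carbon → thiol).
ester: present (CH2COOCH2 — –C(=O)–O–C with C on the carbonyl side → ester).
aldehyde: absent. In CH(COOH), the carbonyl carbon bears –OH, not –H, so it is a carboxylic acid.

aldehyde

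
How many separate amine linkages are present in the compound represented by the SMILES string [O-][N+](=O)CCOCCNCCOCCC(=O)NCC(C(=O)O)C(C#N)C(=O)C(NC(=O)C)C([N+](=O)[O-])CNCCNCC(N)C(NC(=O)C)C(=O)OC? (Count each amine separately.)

4

–NO2 on carbon → nitro group.
C–O–C with sp³ carbons on both sides and no adjacent C=O → ether.
C–N–C with sp³ carbons and no adjacent C=O → amine (secondary).
C–O–C with sp³ carbons on both sides and no adjacent C=O → ether.
–C(=O)–N– linkage → amide (the N is not an amine).
pendant –COOH: carbonyl C bonded to C and –OH → carboxylic acid.
pendant –C≡N: nitrile.
–C(=O)– with carbon on both sides → ketone.
pendant –NHC(=O)CH3: N bonded to a carbonyl → amide (not amine).
–NO2 on an sp³ carbon → nitro (the N=O is not a carbonyl).
C–N–C with sp³ carbons and no adjacent C=O → amine (secondary).
C–N–C with sp³ carbons and no adjacent C=O → amine (secondary).
–NH2 on an sp³ carbon with no adjacent C=O → amine.
pendant –NHC(=O)CH3: N bonded to a carbonyl → amide (not amine).
–C(=O)OCH3: carbonyl C bonded to C and to –OCH3 → ester (not ketone + ether).
Amine appears at: CH2NHCH2, CH2NHCH2, CH2NHCH2, CH(NH2) → 4.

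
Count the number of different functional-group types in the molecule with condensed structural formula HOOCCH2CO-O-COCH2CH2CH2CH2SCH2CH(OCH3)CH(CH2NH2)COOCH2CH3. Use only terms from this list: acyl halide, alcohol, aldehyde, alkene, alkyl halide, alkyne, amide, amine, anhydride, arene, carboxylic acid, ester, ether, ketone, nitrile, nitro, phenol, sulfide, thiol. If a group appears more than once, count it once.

Reading the structure from left to right:
  HOOC: –COOH: carbonyl C bonded to –OH and C → carboxylic acid (the –OH is not a separate alcohol).
  CH2CO-O-COCH2: two acyl groups sharing one oxygen, –C(=O)–O–C(=O)– → anhydride.
  CH2SCH2: C–S–C linkage → sulfide (thioether).
  CH(OCH3): pendant –OCH3: C–O–C with sp³ C, no adjacent C=O → ether.
  CH(CH2NH2): pendant –CH2NH2: N on sp³ C, no adjacent C=O → amine.
  COOCH2CH3: –C(=O)OCH2CH3: carbonyl C bonded to C and to –OEt → ester.
Distinct types present: amine, anhydride, carboxylic acid, ester, ether, sulfide.

6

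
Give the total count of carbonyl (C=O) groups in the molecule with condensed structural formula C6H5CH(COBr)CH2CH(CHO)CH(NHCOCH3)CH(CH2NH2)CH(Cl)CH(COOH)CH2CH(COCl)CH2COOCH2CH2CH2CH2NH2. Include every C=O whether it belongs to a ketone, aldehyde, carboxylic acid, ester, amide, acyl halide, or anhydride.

6

CH(COBr): acyl halide, 1 C=O (running total 1).
CH(CHO): aldehyde, 1 C=O (running total 2).
CH(NHCOCH3): amide, 1 C=O (running total 3).
CH(COOH): carboxylic acid, 1 C=O (running total 4).
CH(COCl): acyl halide, 1 C=O (running total 5).
CH2COOCH2: ester, 1 C=O (running total 6).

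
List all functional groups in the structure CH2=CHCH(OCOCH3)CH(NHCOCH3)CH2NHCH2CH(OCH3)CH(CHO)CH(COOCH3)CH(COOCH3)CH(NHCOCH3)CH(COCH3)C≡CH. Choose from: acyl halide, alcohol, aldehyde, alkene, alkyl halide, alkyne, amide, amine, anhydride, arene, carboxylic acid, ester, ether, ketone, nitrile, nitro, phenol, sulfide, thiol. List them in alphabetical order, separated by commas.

Working along the chain:
  CH2=CH: C=C double bond → alkene.
  CH(OCOCH3): pendant –OC(=O)CH3: an acyloxy group → ester.
  CH(NHCOCH3): pendant –NHC(=O)CH3: N bonded to a carbonyl → amide (not amine).
  CH2NHCH2: C–N–C with sp³ carbons and no adjacent C=O → amine (secondary).
  CH(OCH3): pendant –OCH3: C–O–C with sp³ C, no adjacent C=O → ether.
  CH(CHO): pendant –CHO: carbonyl C bonded to C and H → aldehyde.
  CH(COOCH3): pendant –COOCH3: carbonyl C bonded to C and –OCH3 → ester.
  CH(COOCH3): pendant –COOCH3: carbonyl C bonded to C and –OCH3 → ester.
  CH(NHCOCH3): pendant –NHC(=O)CH3: N bonded to a carbonyl → amide (not amine).
  CH(COCH3): pendant –COCH3: carbonyl C bonded to two carbons → ketone.
  C≡CH: C≡C triple bond → alkyne.

aldehyde, alkene, alkyne, amide, amine, ester, ether, ketone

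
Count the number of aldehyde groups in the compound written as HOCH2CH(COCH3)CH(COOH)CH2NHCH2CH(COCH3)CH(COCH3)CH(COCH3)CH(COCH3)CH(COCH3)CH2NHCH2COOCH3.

0

Reading the structure from left to right:
  HOCH2: HO– on an sp³ carbon → alcohol.
  CH(COCH3): pendant –COCH3: carbonyl C bonded to two carbons → ketone.
  CH(COOH): pendant –COOH: carbonyl C bonded to C and –OH → carboxylic acid.
  CH2NHCH2: C–N–C with sp³ carbons and no adjacent C=O → amine (secondary).
  CH(COCH3): pendant –COCH3: carbonyl C bonded to two carbons → ketone.
  CH(COCH3): pendant –COCH3: carbonyl C bonded to two carbons → ketone.
  CH(COCH3): pendant –COCH3: carbonyl C bonded to two carbons → ketone.
  CH(COCH3): pendant –COCH3: carbonyl C bonded to two carbons → ketone.
  CH(COCH3): pendant –COCH3: carbonyl C bonded to two carbons → ketone.
  CH2NHCH2: C–N–C with sp³ carbons and no adjacent C=O → amine (secondary).
  COOCH3: –C(=O)OCH3: carbonyl C bonded to C and to –OCH3 → ester (not ketone + ether).
No segment is a aldehyde: CH(COCH3) is ketone, not aldehyde; CH(COOH) is carboxylic acid, not aldehyde; CH(COCH3) is ketone, not aldehyde. → 0.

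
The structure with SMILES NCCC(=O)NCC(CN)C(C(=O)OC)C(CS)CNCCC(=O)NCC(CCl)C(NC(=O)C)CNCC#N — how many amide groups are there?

3

–NH2 on an sp³ carbon with no adjacent C=O → amine.
–C(=O)–N– linkage → amide (the N is not an amine).
pendant –CH2NH2: N on sp³ C, no adjacent C=O → amine.
pendant –COOCH3: carbonyl C bonded to C and –OCH3 → ester.
pendant –CH2SH → thiol.
C–N–C with sp³ carbons and no adjacent C=O → amine (secondary).
–C(=O)–N– linkage → amide (the N is not an amine).
pendant –CH2X: halogen on sp³ carbon → alkyl halide.
pendant –NHC(=O)CH3: N bonded to a carbonyl → amide (not amine).
C–N–C with sp³ carbons and no adjacent C=O → amine (secondary).
–C≡N: carbon triple-bonded to nitrogen → nitrile.
Amide appears at: CH2CONHCH2, CH2CONHCH2, CH(NHCOCH3) → 3.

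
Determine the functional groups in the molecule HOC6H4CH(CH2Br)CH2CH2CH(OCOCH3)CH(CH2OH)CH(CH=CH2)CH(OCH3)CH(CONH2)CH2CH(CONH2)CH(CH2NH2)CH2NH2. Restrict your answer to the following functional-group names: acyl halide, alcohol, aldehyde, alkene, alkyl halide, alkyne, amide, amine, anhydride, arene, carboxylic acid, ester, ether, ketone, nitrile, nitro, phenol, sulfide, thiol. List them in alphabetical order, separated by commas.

–OH attached directly to an aromatic ring → phenol (not alcohol); the ring itself is an arene.
pendant –CH2X: halogen on sp³ carbon → alkyl halide.
pendant –OC(=O)CH3: an acyloxy group → ester.
pendant –CH2OH on an sp³ backbone C → alcohol.
pendant –CH=CH2: C=C double bond → alkene.
pendant –OCH3: C–O–C with sp³ C, no adjacent C=O → ether.
pendant –CONH2: carbonyl C bonded to C and N → amide.
pendant –CONH2: carbonyl C bonded to C and N → amide.
pendant –CH2NH2: N on sp³ C, no adjacent C=O → amine.
–NH2 on an sp³ carbon with no adjacent C=O → amine.

alcohol, alkene, alkyl halide, amide, amine, arene, ester, ether, phenol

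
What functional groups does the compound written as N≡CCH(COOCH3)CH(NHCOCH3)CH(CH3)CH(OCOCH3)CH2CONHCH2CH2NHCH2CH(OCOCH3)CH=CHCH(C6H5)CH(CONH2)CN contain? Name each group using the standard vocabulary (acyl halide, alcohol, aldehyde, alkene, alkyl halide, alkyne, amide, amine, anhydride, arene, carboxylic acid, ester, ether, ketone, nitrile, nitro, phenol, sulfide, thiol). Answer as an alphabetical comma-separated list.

alkene, amide, amine, arene, ester, nitrile

Working along the chain:
  N≡C: N≡C–: carbon triple-bonded to nitrogen → nitrile.
  CH(COOCH3): pendant –COOCH3: carbonyl C bonded to C and –OCH3 → ester.
  CH(NHCOCH3): pendant –NHC(=O)CH3: N bonded to a carbonyl → amide (not amine).
  CH(OCOCH3): pendant –OC(=O)CH3: an acyloxy group → ester.
  CH2CONHCH2: –C(=O)–N– linkage → amide (the N is not an amine).
  CH2NHCH2: C–N–C with sp³ carbons and no adjacent C=O → amine (secondary).
  CH(OCOCH3): pendant –OC(=O)CH3: an acyloxy group → ester.
  CH=CH: C=C double bond → alkene.
  CH(C6H5): pendant –C6H5: benzene ring → arene.
  CH(CONH2): pendant –CONH2: carbonyl C bonded to C and N → amide.
  CN: –C≡N: carbon triple-bonded to nitrogen → nitrile.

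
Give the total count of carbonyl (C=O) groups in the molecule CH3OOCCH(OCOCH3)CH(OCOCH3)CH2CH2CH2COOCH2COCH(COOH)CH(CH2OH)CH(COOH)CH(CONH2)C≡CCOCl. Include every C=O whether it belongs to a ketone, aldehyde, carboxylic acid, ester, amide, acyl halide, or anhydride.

9

CH3OOC: ester, 1 C=O (running total 1).
CH(OCOCH3): ester, 1 C=O (running total 2).
CH(OCOCH3): ester, 1 C=O (running total 3).
CH2COOCH2: ester, 1 C=O (running total 4).
CO: ketone, 1 C=O (running total 5).
CH(COOH): carboxylic acid, 1 C=O (running total 6).
CH(COOH): carboxylic acid, 1 C=O (running total 7).
CH(CONH2): amide, 1 C=O (running total 8).
COCl: acyl halide, 1 C=O (running total 9).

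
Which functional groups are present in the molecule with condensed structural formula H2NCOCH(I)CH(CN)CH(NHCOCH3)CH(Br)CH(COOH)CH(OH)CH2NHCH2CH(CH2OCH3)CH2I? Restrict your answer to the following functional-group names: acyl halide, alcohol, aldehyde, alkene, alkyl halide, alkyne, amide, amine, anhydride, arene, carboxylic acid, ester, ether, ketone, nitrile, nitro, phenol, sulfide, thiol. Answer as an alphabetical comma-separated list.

–C(=O)NH2: carbonyl C bonded to C and to N → amide (the N is not a separate amine).
halogen on an sp³ carbon → alkyl halide.
pendant –C≡N: nitrile.
pendant –NHC(=O)CH3: N bonded to a carbonyl → amide (not amine).
halogen on an sp³ carbon → alkyl halide.
pendant –COOH: carbonyl C bonded to C and –OH → carboxylic acid.
–OH on an sp³ carbon → alcohol (secondary).
C–N–C with sp³ carbons and no adjacent C=O → amine (secondary).
pendant –CH2OCH3: C–O–C linkage → ether.
halogen on an sp³ carbon → alkyl halide.

alcohol, alkyl halide, amide, amine, carboxylic acid, ether, nitrile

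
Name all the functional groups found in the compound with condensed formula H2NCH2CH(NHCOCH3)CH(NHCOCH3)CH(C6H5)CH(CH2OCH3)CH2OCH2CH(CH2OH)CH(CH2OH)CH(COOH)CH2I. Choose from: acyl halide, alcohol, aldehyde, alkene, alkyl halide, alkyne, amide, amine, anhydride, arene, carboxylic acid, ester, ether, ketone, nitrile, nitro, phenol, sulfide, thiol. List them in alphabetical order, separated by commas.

alcohol, alkyl halide, amide, amine, arene, carboxylic acid, ether

Reading the structure from left to right:
  H2NCH2: –NH2 on an sp³ carbon with no adjacent C=O → amine.
  CH(NHCOCH3): pendant –NHC(=O)CH3: N bonded to a carbonyl → amide (not amine).
  CH(NHCOCH3): pendant –NHC(=O)CH3: N bonded to a carbonyl → amide (not amine).
  CH(C6H5): pendant –C6H5: benzene ring → arene.
  CH(CH2OCH3): pendant –CH2OCH3: C–O–C linkage → ether.
  CH2OCH2: C–O–C with sp³ carbons on both sides and no adjacent C=O → ether.
  CH(CH2OH): pendant –CH2OH on an sp³ backbone C → alcohol.
  CH(CH2OH): pendant –CH2OH on an sp³ backbone C → alcohol.
  CH(COOH): pendant –COOH: carbonyl C bonded to C and –OH → carboxylic acid.
  CH2I: halogen on an sp³ carbon → alkyl halide.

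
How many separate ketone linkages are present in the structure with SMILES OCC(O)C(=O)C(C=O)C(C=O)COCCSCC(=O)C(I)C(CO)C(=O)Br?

Working along the chain:
  HOCH2: HO– on an sp³ carbon → alcohol.
  CH(OH): –OH on an sp³ carbon → alcohol (secondary).
  CO: –C(=O)– with carbon on both sides → ketone.
  CH(CHO): pendant –CHO: carbonyl C bonded to C and H → aldehyde.
  CH(CHO): pendant –CHO: carbonyl C bonded to C and H → aldehyde.
  CH2OCH2: C–O–C with sp³ carbons on both sides and no adjacent C=O → ether.
  CH2SCH2: C–S–C linkage → sulfide (thioether).
  CO: –C(=O)– with carbon on both sides → ketone.
  CH(I): halogen on an sp³ carbon → alkyl halide.
  CH(CH2OH): pendant –CH2OH on an sp³ backbone C → alcohol.
  COBr: –C(=O)Br: carbonyl C bonded to C and to a halogen → acyl halide (not alkyl halide).
Ketone appears at: CO, CO → 2.

2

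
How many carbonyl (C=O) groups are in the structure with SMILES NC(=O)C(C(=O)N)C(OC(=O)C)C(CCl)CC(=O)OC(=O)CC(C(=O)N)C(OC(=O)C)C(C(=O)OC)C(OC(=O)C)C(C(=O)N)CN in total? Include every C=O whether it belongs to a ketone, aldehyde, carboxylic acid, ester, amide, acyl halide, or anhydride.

H2NCO: amide, 1 C=O (running total 1).
CH(CONH2): amide, 1 C=O (running total 2).
CH(OCOCH3): ester, 1 C=O (running total 3).
CH2CO-O-COCH2: anhydride, 2 C=O (running total 5).
CH(CONH2): amide, 1 C=O (running total 6).
CH(OCOCH3): ester, 1 C=O (running total 7).
CH(COOCH3): ester, 1 C=O (running total 8).
CH(OCOCH3): ester, 1 C=O (running total 9).
CH(CONH2): amide, 1 C=O (running total 10).

10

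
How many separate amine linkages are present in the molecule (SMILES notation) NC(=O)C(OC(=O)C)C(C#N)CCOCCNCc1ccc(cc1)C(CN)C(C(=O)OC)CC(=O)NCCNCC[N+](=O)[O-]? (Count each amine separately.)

3

–C(=O)NH2: carbonyl C bonded to C and to N → amide (the N is not a separate amine).
pendant –OC(=O)CH3: an acyloxy group → ester.
pendant –C≡N: nitrile.
C–O–C with sp³ carbons on both sides and no adjacent C=O → ether.
C–N–C with sp³ carbons and no adjacent C=O → amine (secondary).
para-disubstituted benzene ring → arene.
pendant –CH2NH2: N on sp³ C, no adjacent C=O → amine.
pendant –COOCH3: carbonyl C bonded to C and –OCH3 → ester.
–C(=O)–N– linkage → amide (the N is not an amine).
C–N–C with sp³ carbons and no adjacent C=O → amine (secondary).
–NO2 on carbon → nitro group.
Amine appears at: CH2NHCH2, CH(CH2NH2), CH2NHCH2 → 3.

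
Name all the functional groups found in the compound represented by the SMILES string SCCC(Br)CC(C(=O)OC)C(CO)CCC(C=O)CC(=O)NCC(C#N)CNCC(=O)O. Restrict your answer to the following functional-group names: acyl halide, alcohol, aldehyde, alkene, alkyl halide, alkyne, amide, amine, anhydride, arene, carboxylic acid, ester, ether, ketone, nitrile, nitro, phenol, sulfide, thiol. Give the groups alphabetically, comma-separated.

alcohol, aldehyde, alkyl halide, amide, amine, carboxylic acid, ester, nitrile, thiol

Working along the chain:
  HSCH2: –SH on an sp³ carbon → thiol.
  CH(Br): halogen on an sp³ carbon → alkyl halide.
  CH(COOCH3): pendant –COOCH3: carbonyl C bonded to C and –OCH3 → ester.
  CH(CH2OH): pendant –CH2OH on an sp³ backbone C → alcohol.
  CH(CHO): pendant –CHO: carbonyl C bonded to C and H → aldehyde.
  CH2CONHCH2: –C(=O)–N– linkage → amide (the N is not an amine).
  CH(CN): pendant –C≡N: nitrile.
  CH2NHCH2: C–N–C with sp³ carbons and no adjacent C=O → amine (secondary).
  COOH: –COOH: carbonyl C bonded to –OH and C → carboxylic acid (the –OH is not a separate alcohol).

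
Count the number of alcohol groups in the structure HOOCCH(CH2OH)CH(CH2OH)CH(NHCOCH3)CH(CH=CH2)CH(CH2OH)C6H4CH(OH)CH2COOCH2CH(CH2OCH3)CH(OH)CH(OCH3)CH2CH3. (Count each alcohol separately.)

Reading the structure from left to right:
  HOOC: –COOH: carbonyl C bonded to –OH and C → carboxylic acid (the –OH is not a separate alcohol).
  CH(CH2OH): pendant –CH2OH on an sp³ backbone C → alcohol.
  CH(CH2OH): pendant –CH2OH on an sp³ backbone C → alcohol.
  CH(NHCOCH3): pendant –NHC(=O)CH3: N bonded to a carbonyl → amide (not amine).
  CH(CH=CH2): pendant –CH=CH2: C=C double bond → alkene.
  CH(CH2OH): pendant –CH2OH on an sp³ backbone C → alcohol.
  C6H4: para-disubstituted benzene ring → arene.
  CH(OH): –OH on an sp³ carbon → alcohol (secondary).
  CH2COOCH2: –C(=O)–O–C with C on the carbonyl side → ester.
  CH(CH2OCH3): pendant –CH2OCH3: C–O–C linkage → ether.
  CH(OH): –OH on an sp³ carbon → alcohol (secondary).
  CH(OCH3): pendant –OCH3: C–O–C with sp³ C, no adjacent C=O → ether.
Alcohol appears at: CH(CH2OH), CH(CH2OH), CH(CH2OH), CH(OH), CH(OH) → 5.

5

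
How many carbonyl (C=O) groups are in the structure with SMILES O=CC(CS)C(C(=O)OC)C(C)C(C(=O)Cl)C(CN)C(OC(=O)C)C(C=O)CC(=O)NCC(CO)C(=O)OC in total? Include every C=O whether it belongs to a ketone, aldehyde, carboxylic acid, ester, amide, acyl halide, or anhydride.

7

OHC: aldehyde, 1 C=O (running total 1).
CH(COOCH3): ester, 1 C=O (running total 2).
CH(COCl): acyl halide, 1 C=O (running total 3).
CH(OCOCH3): ester, 1 C=O (running total 4).
CH(CHO): aldehyde, 1 C=O (running total 5).
CH2CONHCH2: amide, 1 C=O (running total 6).
COOCH3: ester, 1 C=O (running total 7).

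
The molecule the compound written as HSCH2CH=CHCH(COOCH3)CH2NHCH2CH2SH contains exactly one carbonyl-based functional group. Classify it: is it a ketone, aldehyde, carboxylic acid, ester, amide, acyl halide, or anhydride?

ester

The carbonyl is in the CH(COOCH3) segment: pendant –COOCH3: carbonyl C bonded to C and –OCH3 → ester.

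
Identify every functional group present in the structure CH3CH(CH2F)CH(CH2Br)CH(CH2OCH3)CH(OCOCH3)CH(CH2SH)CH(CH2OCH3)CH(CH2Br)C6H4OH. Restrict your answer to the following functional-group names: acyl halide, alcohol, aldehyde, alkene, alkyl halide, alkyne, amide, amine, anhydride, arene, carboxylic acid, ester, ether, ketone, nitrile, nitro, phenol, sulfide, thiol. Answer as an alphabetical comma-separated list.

Working along the chain:
  CH(CH2F): pendant –CH2X: halogen on sp³ carbon → alkyl halide.
  CH(CH2Br): pendant –CH2X: halogen on sp³ carbon → alkyl halide.
  CH(CH2OCH3): pendant –CH2OCH3: C–O–C linkage → ether.
  CH(OCOCH3): pendant –OC(=O)CH3: an acyloxy group → ester.
  CH(CH2SH): pendant –CH2SH → thiol.
  CH(CH2OCH3): pendant –CH2OCH3: C–O–C linkage → ether.
  CH(CH2Br): pendant –CH2X: halogen on sp³ carbon → alkyl halide.
  C6H4OH: –OH attached directly to an aromatic ring → phenol (not alcohol); the ring itself is an arene.

alkyl halide, arene, ester, ether, phenol, thiol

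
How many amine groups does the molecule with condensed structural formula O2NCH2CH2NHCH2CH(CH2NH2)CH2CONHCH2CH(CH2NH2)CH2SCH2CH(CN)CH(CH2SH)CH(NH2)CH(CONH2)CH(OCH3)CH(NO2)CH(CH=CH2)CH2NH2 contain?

5

–NO2 on carbon → nitro group.
C–N–C with sp³ carbons and no adjacent C=O → amine (secondary).
pendant –CH2NH2: N on sp³ C, no adjacent C=O → amine.
–C(=O)–N– linkage → amide (the N is not an amine).
pendant –CH2NH2: N on sp³ C, no adjacent C=O → amine.
C–S–C linkage → sulfide (thioether).
pendant –C≡N: nitrile.
pendant –CH2SH → thiol.
–NH2 on an sp³ carbon with no adjacent C=O → amine.
pendant –CONH2: carbonyl C bonded to C and N → amide.
pendant –OCH3: C–O–C with sp³ C, no adjacent C=O → ether.
–NO2 on an sp³ carbon → nitro (the N=O is not a carbonyl).
pendant –CH=CH2: C=C double bond → alkene.
–NH2 on an sp³ carbon with no adjacent C=O → amine.
Amine appears at: CH2NHCH2, CH(CH2NH2), CH(CH2NH2), CH(NH2), CH2NH2 → 5.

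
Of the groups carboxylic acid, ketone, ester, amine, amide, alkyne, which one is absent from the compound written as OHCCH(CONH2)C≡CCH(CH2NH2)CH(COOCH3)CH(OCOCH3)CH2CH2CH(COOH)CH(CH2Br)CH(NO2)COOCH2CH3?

ketone

carboxylic acid: present (CH(COOH) — pendant –COOH: carbonyl C bonded to C and –OH → carboxylic acid).
ester: present (CH(COOCH3) — pendant –COOCH3: carbonyl C bonded to C and –OCH3 → ester).
alkyne: present (C≡C — C≡C triple bond → alkyne).
amide: present (CH(CONH2) — pendant –CONH2: carbonyl C bonded to C and N → amide).
amine: present (CH(CH2NH2) — pendant –CH2NH2: N on sp³ C, no adjacent C=O → amine).
ketone: absent. In each of CH(COOCH3), CH(OCOCH3) and COOCH2CH3, the C=O is bonded to an –O–C group, which defines an ester, not a ketone. In CH(CONH2), the C=O is bonded to nitrogen, which defines an amide, not a ketone. In CH(COOH), the C=O bears an –OH, making it a carboxylic acid rather than a ketone. In OHC, the carbonyl carbon carries an H, so it is an aldehyde, not a ketone.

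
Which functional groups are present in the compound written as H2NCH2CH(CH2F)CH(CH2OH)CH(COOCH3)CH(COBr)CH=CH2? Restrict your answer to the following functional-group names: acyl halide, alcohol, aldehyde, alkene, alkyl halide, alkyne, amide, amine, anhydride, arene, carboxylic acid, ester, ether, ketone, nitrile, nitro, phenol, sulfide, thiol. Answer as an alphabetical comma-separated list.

Working along the chain:
  H2NCH2: –NH2 on an sp³ carbon with no adjacent C=O → amine.
  CH(CH2F): pendant –CH2X: halogen on sp³ carbon → alkyl halide.
  CH(CH2OH): pendant –CH2OH on an sp³ backbone C → alcohol.
  CH(COOCH3): pendant –COOCH3: carbonyl C bonded to C and –OCH3 → ester.
  CH(COBr): pendant –C(=O)X: carbonyl C bonded to C and halogen → acyl halide.
  CH=CH2: C=C double bond → alkene.

acyl halide, alcohol, alkene, alkyl halide, amine, ester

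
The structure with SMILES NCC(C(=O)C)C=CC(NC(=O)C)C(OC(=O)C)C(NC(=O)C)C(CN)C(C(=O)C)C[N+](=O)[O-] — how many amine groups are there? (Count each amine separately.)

2

Reading the structure from left to right:
  H2NCH2: –NH2 on an sp³ carbon with no adjacent C=O → amine.
  CH(COCH3): pendant –COCH3: carbonyl C bonded to two carbons → ketone.
  CH=CH: C=C double bond → alkene.
  CH(NHCOCH3): pendant –NHC(=O)CH3: N bonded to a carbonyl → amide (not amine).
  CH(OCOCH3): pendant –OC(=O)CH3: an acyloxy group → ester.
  CH(NHCOCH3): pendant –NHC(=O)CH3: N bonded to a carbonyl → amide (not amine).
  CH(CH2NH2): pendant –CH2NH2: N on sp³ C, no adjacent C=O → amine.
  CH(COCH3): pendant –COCH3: carbonyl C bonded to two carbons → ketone.
  CH2NO2: –NO2 on carbon → nitro group.
Amine appears at: H2NCH2, CH(CH2NH2) → 2.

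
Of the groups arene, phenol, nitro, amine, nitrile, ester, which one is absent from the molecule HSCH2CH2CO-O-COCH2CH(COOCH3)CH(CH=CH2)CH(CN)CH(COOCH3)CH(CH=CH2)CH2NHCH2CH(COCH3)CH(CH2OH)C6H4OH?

amine: present (CH2NHCH2 — C–N–C with sp³ carbons and no adjacent C=O → amine (secondary)).
ester: present (CH(COOCH3) — pendant –COOCH3: carbonyl C bonded to C and –OCH3 → ester).
arene: present (C6H4OH — –OH attached directly to an aromatic ring → phenol (not alcohol); the ring itself is an arene).
phenol: present (C6H4OH — –OH attached directly to an aromatic ring → phenol (not alcohol); the ring itself is an arene).
nitrile: present (CH(CN) — pendant –C≡N: nitrile).
nitro: no segment matches this pattern.

nitro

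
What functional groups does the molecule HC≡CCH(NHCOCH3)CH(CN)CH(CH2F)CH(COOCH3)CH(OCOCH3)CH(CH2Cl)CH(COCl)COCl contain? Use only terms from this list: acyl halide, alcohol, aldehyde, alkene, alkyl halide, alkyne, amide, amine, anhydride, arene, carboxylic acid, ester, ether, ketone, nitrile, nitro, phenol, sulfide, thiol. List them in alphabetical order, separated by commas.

Taking each segment in turn:
  HC≡C: C≡C triple bond → alkyne.
  CH(NHCOCH3): pendant –NHC(=O)CH3: N bonded to a carbonyl → amide (not amine).
  CH(CN): pendant –C≡N: nitrile.
  CH(CH2F): pendant –CH2X: halogen on sp³ carbon → alkyl halide.
  CH(COOCH3): pendant –COOCH3: carbonyl C bonded to C and –OCH3 → ester.
  CH(OCOCH3): pendant –OC(=O)CH3: an acyloxy group → ester.
  CH(CH2Cl): pendant –CH2X: halogen on sp³ carbon → alkyl halide.
  CH(COCl): pendant –C(=O)X: carbonyl C bonded to C and halogen → acyl halide.
  COCl: –C(=O)Cl: carbonyl C bonded to C and to a halogen → acyl halide (not alkyl halide).

acyl halide, alkyl halide, alkyne, amide, ester, nitrile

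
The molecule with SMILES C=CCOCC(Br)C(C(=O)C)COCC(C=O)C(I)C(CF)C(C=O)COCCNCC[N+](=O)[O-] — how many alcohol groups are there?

0

Working along the chain:
  CH2=CH: C=C double bond → alkene.
  CH2OCH2: C–O–C with sp³ carbons on both sides and no adjacent C=O → ether.
  CH(Br): halogen on an sp³ carbon → alkyl halide.
  CH(COCH3): pendant –COCH3: carbonyl C bonded to two carbons → ketone.
  CH2OCH2: C–O–C with sp³ carbons on both sides and no adjacent C=O → ether.
  CH(CHO): pendant –CHO: carbonyl C bonded to C and H → aldehyde.
  CH(I): halogen on an sp³ carbon → alkyl halide.
  CH(CH2F): pendant –CH2X: halogen on sp³ carbon → alkyl halide.
  CH(CHO): pendant –CHO: carbonyl C bonded to C and H → aldehyde.
  CH2OCH2: C–O–C with sp³ carbons on both sides and no adjacent C=O → ether.
  CH2NHCH2: C–N–C with sp³ carbons and no adjacent C=O → amine (secondary).
  CH2NO2: –NO2 on carbon → nitro group.
No segment is a alcohol: CH2OCH2 is ether, not alcohol; CH(COCH3) is ketone, not alcohol; CH2OCH2 is ether, not alcohol. → 0.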